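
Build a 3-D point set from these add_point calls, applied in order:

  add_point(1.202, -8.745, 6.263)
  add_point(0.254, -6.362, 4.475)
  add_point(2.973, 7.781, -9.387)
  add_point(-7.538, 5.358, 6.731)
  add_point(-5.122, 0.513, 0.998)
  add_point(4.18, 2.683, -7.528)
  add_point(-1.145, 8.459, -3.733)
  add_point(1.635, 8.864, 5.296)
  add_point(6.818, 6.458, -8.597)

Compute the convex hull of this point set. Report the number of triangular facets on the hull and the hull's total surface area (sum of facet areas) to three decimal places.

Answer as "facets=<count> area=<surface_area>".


Extreme-point indices: [0, 2, 3, 4, 5, 6, 7, 8] — 8 of 9 on the boundary.

Area of each hull facet:
  f1: (p7, p0, p3) → 80.8543
  f2: (p7, p0, p8) → 131.8289
  f3: (p4, p0, p3) → 46.4830
  f4: (p6, p4, p3) → 39.6796
  f5: (p6, p7, p3) → 46.4004
  f6: (p5, p0, p8) → 27.6000
  f7: (p5, p4, p0) → 79.2349
  f8: (p2, p5, p8) → 9.5526
  f9: (p2, p7, p8) → 30.5157
  f10: (p2, p6, p7) → 26.5785
  f11: (p2, p6, p4) → 29.9181
  f12: (p2, p5, p4) → 34.7123
Σ area = 583.358

Euler: V−E+F = 8−18+12 = 2.

facets=12 area=583.358


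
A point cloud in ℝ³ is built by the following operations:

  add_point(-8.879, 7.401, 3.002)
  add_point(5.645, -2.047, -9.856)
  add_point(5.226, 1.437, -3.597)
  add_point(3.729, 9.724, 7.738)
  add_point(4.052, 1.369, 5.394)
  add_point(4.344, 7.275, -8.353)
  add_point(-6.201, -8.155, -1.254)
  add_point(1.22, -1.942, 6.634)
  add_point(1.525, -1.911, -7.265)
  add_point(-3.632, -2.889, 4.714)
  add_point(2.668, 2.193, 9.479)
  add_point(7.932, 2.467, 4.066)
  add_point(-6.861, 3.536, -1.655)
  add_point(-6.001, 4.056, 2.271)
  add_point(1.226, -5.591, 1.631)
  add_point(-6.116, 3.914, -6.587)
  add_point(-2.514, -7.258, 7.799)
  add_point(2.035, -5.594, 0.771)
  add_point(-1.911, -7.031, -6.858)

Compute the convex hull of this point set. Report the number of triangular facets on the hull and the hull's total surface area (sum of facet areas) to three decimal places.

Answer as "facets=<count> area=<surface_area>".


facets=18 area=991.656

Points on the hull: [0, 1, 3, 5, 6, 10, 11, 15, 16, 17, 18] (11 of 19).

Triangle areas on the boundary:
  f1: (p16, p6, p0) → 77.3592
  f2: (p5, p1, p11) → 63.8982
  f3: (p3, p5, p0) → 104.9488
  f4: (p3, p5, p11) → 63.0951
  f5: (p17, p1, p11) → 61.4489
  f6: (p17, p16, p11) → 44.0648
  f7: (p15, p6, p0) → 69.5864
  f8: (p15, p5, p0) → 56.2868
  f9: (p15, p5, p1) → 52.4947
  f10: (p10, p16, p11) → 39.8793
  f11: (p10, p3, p11) → 28.2111
  f12: (p10, p16, p0) → 76.8502
  f13: (p10, p3, p0) → 52.1017
  f14: (p18, p15, p6) → 41.7501
  f15: (p18, p15, p1) → 54.8262
  f16: (p18, p17, p1) → 40.9154
  f17: (p18, p16, p6) → 30.7057
  f18: (p18, p17, p16) → 33.2337
Σ area = 991.656

Check V−E+F: 11 − 27 + 18 = 2.


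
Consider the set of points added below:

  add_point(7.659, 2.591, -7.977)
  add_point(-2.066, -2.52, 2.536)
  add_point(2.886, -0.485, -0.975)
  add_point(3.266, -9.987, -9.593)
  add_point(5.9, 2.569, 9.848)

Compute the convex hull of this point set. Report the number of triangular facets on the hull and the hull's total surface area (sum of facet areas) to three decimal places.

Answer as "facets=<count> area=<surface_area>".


Points on the hull: [0, 1, 3, 4] (4 of 5).

Triangle areas on the boundary:
  f1: (p3, p0, p1) → 91.5740
  f2: (p4, p0, p1) → 89.8820
  f3: (p4, p3, p1) → 80.5334
  f4: (p4, p3, p0) → 119.7425
Σ area = 381.732

Euler: V−E+F = 4−6+4 = 2.

facets=4 area=381.732


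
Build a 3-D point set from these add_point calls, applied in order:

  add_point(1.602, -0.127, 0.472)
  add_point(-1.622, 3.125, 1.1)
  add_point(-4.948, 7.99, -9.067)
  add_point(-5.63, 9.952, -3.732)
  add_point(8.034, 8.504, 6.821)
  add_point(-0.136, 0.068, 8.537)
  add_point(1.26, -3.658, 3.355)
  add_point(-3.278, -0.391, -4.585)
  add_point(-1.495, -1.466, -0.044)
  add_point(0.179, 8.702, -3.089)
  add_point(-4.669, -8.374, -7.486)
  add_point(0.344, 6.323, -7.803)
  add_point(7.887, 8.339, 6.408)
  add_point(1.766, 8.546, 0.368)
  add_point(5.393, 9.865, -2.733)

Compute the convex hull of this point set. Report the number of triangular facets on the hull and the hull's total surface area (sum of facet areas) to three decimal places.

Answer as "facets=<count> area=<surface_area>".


facets=14 area=712.086

Hull vertices (9/15): indices [2, 3, 4, 5, 6, 10, 11, 12, 14].

Facet areas (half cross-product norm):
  f1: (p5, p4, p3) → 94.4326
  f2: (p5, p10, p3) → 139.6255
  f3: (p6, p5, p4) → 38.3686
  f4: (p6, p5, p10) → 28.1948
  f5: (p14, p11, p10) → 49.0848
  f6: (p14, p4, p3) → 51.8670
  f7: (p12, p6, p10) → 66.8132
  f8: (p12, p14, p10) → 100.4851
  f9: (p12, p6, p4) → 2.5247
  f10: (p12, p14, p4) → 1.1265
  f11: (p2, p14, p3) → 31.6622
  f12: (p2, p14, p11) → 18.1866
  f13: (p2, p10, p3) → 45.5304
  f14: (p2, p11, p10) → 44.1840
Σ area = 712.086

Check V−E+F: 9 − 21 + 14 = 2.


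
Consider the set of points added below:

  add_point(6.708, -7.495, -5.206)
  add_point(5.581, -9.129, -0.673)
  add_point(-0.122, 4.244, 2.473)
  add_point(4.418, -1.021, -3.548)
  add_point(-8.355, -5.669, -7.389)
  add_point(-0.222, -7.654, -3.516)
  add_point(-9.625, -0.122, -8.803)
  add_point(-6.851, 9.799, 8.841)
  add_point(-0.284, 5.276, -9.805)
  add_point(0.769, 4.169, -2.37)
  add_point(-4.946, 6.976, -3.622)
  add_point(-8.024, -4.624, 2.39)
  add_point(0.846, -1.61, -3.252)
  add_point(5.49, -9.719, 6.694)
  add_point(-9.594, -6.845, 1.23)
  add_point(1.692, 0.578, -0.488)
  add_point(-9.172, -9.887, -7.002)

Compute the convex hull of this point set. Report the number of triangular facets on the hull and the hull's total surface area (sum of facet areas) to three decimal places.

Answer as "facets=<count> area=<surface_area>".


Hull vertices (12/17): indices [0, 1, 2, 3, 6, 7, 8, 9, 10, 13, 14, 16].

Triangle areas on the boundary:
  f1: (p14, p7, p6) → 110.3367
  f2: (p10, p7, p6) → 51.9986
  f3: (p10, p8, p6) → 37.8589
  f4: (p10, p8, p7) → 23.7607
  f5: (p3, p8, p0) → 28.9045
  f6: (p16, p14, p6) → 43.0126
  f7: (p16, p8, p6) → 47.6202
  f8: (p16, p8, p0) → 115.1104
  f9: (p13, p14, p7) → 149.7846
  f10: (p13, p3, p0) → 42.7846
  f11: (p13, p16, p14) → 70.0262
  f12: (p9, p8, p7) → 43.6985
  f13: (p9, p3, p8) → 24.4861
  f14: (p1, p16, p0) → 39.3944
  f15: (p1, p13, p0) → 6.1276
  f16: (p1, p13, p16) → 54.9987
  f17: (p2, p9, p7) → 18.9898
  f18: (p2, p9, p3) → 15.1870
  f19: (p2, p13, p7) → 71.9049
  f20: (p2, p13, p3) → 61.7416
Σ area = 1057.726

Euler characteristic 12−30+20 = 2 ✓

facets=20 area=1057.726


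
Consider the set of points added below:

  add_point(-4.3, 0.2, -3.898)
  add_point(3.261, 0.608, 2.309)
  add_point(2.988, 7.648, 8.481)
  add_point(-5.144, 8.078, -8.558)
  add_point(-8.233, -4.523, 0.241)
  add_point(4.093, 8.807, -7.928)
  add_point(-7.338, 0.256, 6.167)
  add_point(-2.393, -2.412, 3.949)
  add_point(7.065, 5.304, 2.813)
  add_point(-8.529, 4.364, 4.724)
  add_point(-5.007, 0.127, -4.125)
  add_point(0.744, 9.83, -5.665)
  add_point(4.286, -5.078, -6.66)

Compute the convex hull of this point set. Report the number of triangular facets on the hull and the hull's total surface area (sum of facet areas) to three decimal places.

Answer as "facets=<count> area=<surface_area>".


Points on the hull: [1, 2, 3, 4, 5, 6, 7, 8, 9, 11, 12] (11 of 13).

Area of each hull facet:
  f1: (p11, p3, p9) → 47.8396
  f2: (p2, p11, p9) → 83.5314
  f3: (p1, p12, p8) → 29.3239
  f4: (p1, p7, p12) → 35.2557
  f5: (p1, p2, p8) → 22.3168
  f6: (p1, p2, p7) → 30.6127
  f7: (p5, p12, p8) → 75.1459
  f8: (p5, p2, p8) → 37.9413
  f9: (p5, p2, p11) → 28.0765
  f10: (p5, p3, p12) → 64.6404
  f11: (p5, p11, p3) → 12.9616
  f12: (p4, p7, p12) → 46.2534
  f13: (p4, p3, p12) → 102.1723
  f14: (p4, p3, p9) → 69.3529
  f15: (p6, p2, p9) → 28.1879
  f16: (p6, p2, p7) → 36.7197
  f17: (p6, p4, p9) → 16.5602
  f18: (p6, p4, p7) → 20.5134
Σ area = 787.406

Check V−E+F: 11 − 27 + 18 = 2.

facets=18 area=787.406


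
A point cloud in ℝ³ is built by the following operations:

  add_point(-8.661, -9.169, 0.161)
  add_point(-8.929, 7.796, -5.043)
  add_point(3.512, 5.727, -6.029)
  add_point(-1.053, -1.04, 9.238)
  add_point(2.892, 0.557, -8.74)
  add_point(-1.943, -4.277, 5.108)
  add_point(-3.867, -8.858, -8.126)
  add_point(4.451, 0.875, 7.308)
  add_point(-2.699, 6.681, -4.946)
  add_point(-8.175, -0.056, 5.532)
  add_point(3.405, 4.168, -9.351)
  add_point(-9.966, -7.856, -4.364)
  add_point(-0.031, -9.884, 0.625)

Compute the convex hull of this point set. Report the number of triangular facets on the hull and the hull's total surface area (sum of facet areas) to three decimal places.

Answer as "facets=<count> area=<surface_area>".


facets=20 area=870.387

Extreme-point indices: [0, 1, 2, 3, 4, 6, 7, 8, 9, 10, 11, 12] — 12 of 13 on the boundary.

Area of each hull facet:
  f1: (p9, p1, p11) → 80.9164
  f2: (p2, p10, p7) → 18.5013
  f3: (p2, p10, p1) → 23.0766
  f4: (p3, p1, p7) → 56.9314
  f5: (p3, p9, p1) → 46.5123
  f6: (p3, p12, p7) → 37.9293
  f7: (p6, p1, p11) → 56.7014
  f8: (p6, p10, p1) → 98.6365
  f9: (p4, p10, p7) → 29.5590
  f10: (p4, p12, p7) → 90.9685
  f11: (p4, p6, p10) → 10.1280
  f12: (p4, p6, p12) → 55.4996
  f13: (p0, p9, p11) → 25.0596
  f14: (p0, p6, p11) → 17.2581
  f15: (p0, p6, p12) → 37.1098
  f16: (p0, p3, p9) → 42.2163
  f17: (p0, p3, p12) → 53.4212
  f18: (p8, p1, p7) → 40.8948
  f19: (p8, p2, p7) → 45.3032
  f20: (p8, p2, p1) → 3.7640
Σ area = 870.387

Check V−E+F: 12 − 30 + 20 = 2.


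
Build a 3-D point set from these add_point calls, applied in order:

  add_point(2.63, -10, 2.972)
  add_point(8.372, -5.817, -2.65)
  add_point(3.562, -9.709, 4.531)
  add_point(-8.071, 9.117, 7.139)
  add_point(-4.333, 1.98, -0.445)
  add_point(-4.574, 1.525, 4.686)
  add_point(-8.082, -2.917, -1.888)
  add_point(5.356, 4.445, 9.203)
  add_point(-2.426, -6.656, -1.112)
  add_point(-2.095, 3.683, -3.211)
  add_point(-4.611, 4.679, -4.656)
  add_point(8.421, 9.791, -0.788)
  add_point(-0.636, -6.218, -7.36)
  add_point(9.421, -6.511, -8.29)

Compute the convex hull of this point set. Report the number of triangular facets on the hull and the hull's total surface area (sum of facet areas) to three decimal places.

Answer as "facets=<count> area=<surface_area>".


Hull vertices (11/14): indices [0, 1, 2, 3, 6, 7, 8, 10, 11, 12, 13].

Per-facet area ½‖(b−a)×(c−a)‖:
  f1: (p3, p7, p11) → 84.2868
  f2: (p10, p11, p13) → 120.6980
  f3: (p10, p3, p6) → 57.2293
  f4: (p10, p3, p11) → 94.1873
  f5: (p2, p3, p6) → 111.6772
  f6: (p2, p3, p7) → 106.6102
  f7: (p12, p10, p6) → 42.4257
  f8: (p12, p10, p13) → 55.6680
  f9: (p1, p2, p13) → 17.0625
  f10: (p1, p2, p7) → 69.5353
  f11: (p1, p11, p13) → 44.1516
  f12: (p1, p7, p11) → 86.3462
  f13: (p8, p12, p6) → 22.1529
  f14: (p0, p2, p13) → 11.4249
  f15: (p0, p12, p13) → 56.6903
  f16: (p0, p8, p12) → 22.0537
  f17: (p0, p2, p6) → 9.9717
  f18: (p0, p8, p6) → 11.4931
Σ area = 1023.665

Check V−E+F: 11 − 27 + 18 = 2.

facets=18 area=1023.665


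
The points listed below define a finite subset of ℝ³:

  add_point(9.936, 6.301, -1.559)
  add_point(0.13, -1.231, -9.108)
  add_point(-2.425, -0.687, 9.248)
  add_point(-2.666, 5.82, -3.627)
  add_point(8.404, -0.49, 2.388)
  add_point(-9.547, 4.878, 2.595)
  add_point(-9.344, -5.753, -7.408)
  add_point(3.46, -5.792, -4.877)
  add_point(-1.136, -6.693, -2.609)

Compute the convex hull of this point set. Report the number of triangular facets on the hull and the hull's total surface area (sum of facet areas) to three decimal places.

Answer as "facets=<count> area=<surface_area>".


Hull vertices (9/9): indices [0, 1, 2, 3, 4, 5, 6, 7, 8].

Facet areas (half cross-product norm):
  f1: (p2, p0, p5) → 99.4843
  f2: (p4, p2, p0) → 46.1009
  f3: (p4, p2, p8) → 71.5061
  f4: (p3, p0, p5) → 46.5827
  f5: (p3, p1, p0) → 58.9111
  f6: (p6, p2, p5) → 81.8658
  f7: (p6, p2, p8) → 60.4641
  f8: (p6, p3, p5) → 62.5605
  f9: (p6, p3, p1) → 49.7217
  f10: (p7, p4, p8) → 26.1287
  f11: (p7, p6, p8) → 21.1912
  f12: (p7, p6, p1) → 37.4747
  f13: (p7, p1, p0) → 48.8259
  f14: (p7, p4, p0) → 40.3851
Σ area = 751.203

Euler: V−E+F = 9−21+14 = 2.

facets=14 area=751.203


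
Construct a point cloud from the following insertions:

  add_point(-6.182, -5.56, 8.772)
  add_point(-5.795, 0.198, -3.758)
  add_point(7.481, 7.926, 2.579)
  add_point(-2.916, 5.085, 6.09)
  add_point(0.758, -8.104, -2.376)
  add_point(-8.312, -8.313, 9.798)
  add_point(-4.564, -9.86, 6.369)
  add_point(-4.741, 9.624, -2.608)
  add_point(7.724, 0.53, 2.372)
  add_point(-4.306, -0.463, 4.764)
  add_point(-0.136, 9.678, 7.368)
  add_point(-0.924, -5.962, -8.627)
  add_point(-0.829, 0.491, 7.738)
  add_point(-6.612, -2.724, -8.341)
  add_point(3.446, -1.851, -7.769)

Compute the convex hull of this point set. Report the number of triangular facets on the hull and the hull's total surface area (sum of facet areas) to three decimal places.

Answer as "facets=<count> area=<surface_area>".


facets=18 area=948.623

Extreme-point indices: [2, 4, 5, 6, 7, 8, 10, 11, 12, 13, 14] — 11 of 15 on the boundary.

Per-facet area ½‖(b−a)×(c−a)‖:
  f1: (p7, p10, p5) → 109.1487
  f2: (p12, p8, p5) → 45.7121
  f3: (p12, p10, p5) → 32.2943
  f4: (p13, p7, p5) → 129.9679
  f5: (p14, p4, p8) → 46.8020
  f6: (p14, p4, p11) → 20.5703
  f7: (p14, p13, p11) → 19.0322
  f8: (p14, p13, p7) → 67.5066
  f9: (p6, p8, p5) → 38.2226
  f10: (p6, p4, p8) → 62.4389
  f11: (p6, p4, p11) → 25.3374
  f12: (p6, p13, p5) → 40.7722
  f13: (p6, p13, p11) → 51.7677
  f14: (p2, p14, p8) → 40.6233
  f15: (p2, p14, p7) → 89.1144
  f16: (p2, p7, p10) → 49.9509
  f17: (p2, p12, p8) → 37.3453
  f18: (p2, p12, p10) → 42.0168
Σ area = 948.623

Euler: V−E+F = 11−27+18 = 2.


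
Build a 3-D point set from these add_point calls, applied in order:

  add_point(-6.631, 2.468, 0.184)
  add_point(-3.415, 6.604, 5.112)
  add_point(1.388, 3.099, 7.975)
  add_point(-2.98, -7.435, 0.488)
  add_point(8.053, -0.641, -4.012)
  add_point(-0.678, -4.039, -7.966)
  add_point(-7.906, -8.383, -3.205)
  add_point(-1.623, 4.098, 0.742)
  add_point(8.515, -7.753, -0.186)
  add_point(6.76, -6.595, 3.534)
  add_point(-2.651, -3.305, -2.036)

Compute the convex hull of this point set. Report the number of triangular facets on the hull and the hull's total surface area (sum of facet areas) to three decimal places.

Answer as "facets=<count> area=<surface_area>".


Extreme-point indices: [0, 1, 2, 3, 4, 5, 6, 7, 8, 9] — 10 of 11 on the boundary.

Per-facet area ½‖(b−a)×(c−a)‖:
  f1: (p5, p8, p6) → 60.6619
  f2: (p4, p5, p8) → 41.0529
  f3: (p2, p1, p6) → 58.3560
  f4: (p2, p4, p1) → 46.5962
  f5: (p0, p1, p6) → 24.7775
  f6: (p0, p5, p6) → 51.6099
  f7: (p7, p4, p1) → 19.1421
  f8: (p7, p4, p5) → 54.5049
  f9: (p7, p0, p1) → 14.1053
  f10: (p7, p0, p5) → 30.9425
  f11: (p9, p4, p8) → 17.0870
  f12: (p9, p2, p4) → 57.2524
  f13: (p3, p2, p6) → 30.5045
  f14: (p3, p9, p2) → 59.1765
  f15: (p3, p8, p6) → 23.7204
  f16: (p3, p9, p8) → 21.7461
Σ area = 611.236

Euler: V−E+F = 10−24+16 = 2.

facets=16 area=611.236


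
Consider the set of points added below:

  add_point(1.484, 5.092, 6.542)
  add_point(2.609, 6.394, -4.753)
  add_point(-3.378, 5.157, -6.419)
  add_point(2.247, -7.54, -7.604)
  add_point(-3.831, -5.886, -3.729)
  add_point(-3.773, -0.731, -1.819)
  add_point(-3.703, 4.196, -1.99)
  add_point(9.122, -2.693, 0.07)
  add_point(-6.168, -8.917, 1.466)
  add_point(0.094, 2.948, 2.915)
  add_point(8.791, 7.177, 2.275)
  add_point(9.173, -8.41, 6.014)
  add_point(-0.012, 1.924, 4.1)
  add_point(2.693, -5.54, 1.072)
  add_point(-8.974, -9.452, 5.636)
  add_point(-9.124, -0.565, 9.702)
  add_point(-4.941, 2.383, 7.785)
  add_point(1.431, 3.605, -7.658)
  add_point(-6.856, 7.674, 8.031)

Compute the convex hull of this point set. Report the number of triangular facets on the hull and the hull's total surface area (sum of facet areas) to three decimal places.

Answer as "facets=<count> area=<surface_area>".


Points on the hull: [0, 1, 2, 3, 4, 7, 8, 10, 11, 14, 15, 17, 18] (13 of 19).

Area of each hull facet:
  f1: (p0, p11, p15) → 96.5665
  f2: (p0, p18, p15) → 38.5585
  f3: (p0, p10, p11) → 66.0292
  f4: (p0, p10, p18) → 23.0451
  f5: (p7, p10, p11) → 35.6586
  f6: (p7, p10, p17) → 59.0770
  f7: (p1, p10, p18) → 73.1793
  f8: (p1, p10, p17) → 12.8474
  f9: (p14, p11, p15) → 88.7591
  f10: (p14, p8, p11) → 38.5836
  f11: (p3, p7, p17) → 58.9216
  f12: (p3, p8, p11) → 89.2720
  f13: (p3, p7, p11) → 46.0577
  f14: (p2, p3, p17) → 27.0787
  f15: (p2, p1, p18) → 47.6522
  f16: (p2, p1, p17) → 10.8565
  f17: (p2, p18, p15) → 65.3847
  f18: (p2, p14, p15) → 87.8464
  f19: (p4, p3, p8) → 18.8248
  f20: (p4, p2, p3) → 41.9847
  f21: (p4, p14, p8) → 6.5802
  f22: (p4, p2, p14) → 54.6348
Σ area = 1087.399

Euler characteristic 13−33+22 = 2 ✓

facets=22 area=1087.399


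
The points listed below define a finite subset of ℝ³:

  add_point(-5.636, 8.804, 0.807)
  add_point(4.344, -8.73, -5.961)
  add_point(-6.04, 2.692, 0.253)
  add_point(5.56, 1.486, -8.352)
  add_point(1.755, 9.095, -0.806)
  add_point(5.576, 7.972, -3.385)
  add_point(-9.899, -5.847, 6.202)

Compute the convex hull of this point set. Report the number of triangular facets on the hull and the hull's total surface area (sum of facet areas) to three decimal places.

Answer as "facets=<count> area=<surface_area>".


facets=10 area=580.450

Extreme-point indices: [0, 1, 2, 3, 4, 5, 6] — 7 of 7 on the boundary.

Triangle areas on the boundary:
  f1: (p1, p5, p6) → 157.5350
  f2: (p3, p1, p5) → 33.4880
  f3: (p0, p3, p5) → 47.2513
  f4: (p4, p5, p6) → 42.0997
  f5: (p4, p0, p6) → 57.0838
  f6: (p4, p0, p5) → 8.0856
  f7: (p2, p0, p6) → 22.9922
  f8: (p2, p0, p3) → 44.4138
  f9: (p2, p1, p6) → 91.7792
  f10: (p2, p3, p1) → 75.7213
Σ area = 580.450

Check V−E+F: 7 − 15 + 10 = 2.


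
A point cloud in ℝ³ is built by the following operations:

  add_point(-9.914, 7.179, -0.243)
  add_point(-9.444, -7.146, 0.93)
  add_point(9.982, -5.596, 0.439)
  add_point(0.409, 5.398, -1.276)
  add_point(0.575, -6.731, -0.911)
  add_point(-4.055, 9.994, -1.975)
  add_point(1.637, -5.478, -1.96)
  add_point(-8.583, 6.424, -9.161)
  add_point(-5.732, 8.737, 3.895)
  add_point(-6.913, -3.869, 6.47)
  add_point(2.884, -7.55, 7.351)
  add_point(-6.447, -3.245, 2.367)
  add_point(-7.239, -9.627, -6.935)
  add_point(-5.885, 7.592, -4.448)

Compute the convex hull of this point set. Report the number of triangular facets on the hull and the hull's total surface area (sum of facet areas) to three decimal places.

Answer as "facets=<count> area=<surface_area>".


10 of the 14 inputs are extreme points: [0, 1, 2, 3, 5, 7, 8, 9, 10, 12].

Triangle areas on the boundary:
  f1: (p10, p12, p2) → 88.2902
  f2: (p7, p12, p2) → 155.2827
  f3: (p8, p10, p2) → 94.6166
  f4: (p9, p8, p0) → 38.6956
  f5: (p9, p8, p10) → 65.2645
  f6: (p5, p7, p0) → 28.5433
  f7: (p5, p8, p0) → 17.3515
  f8: (p1, p10, p12) → 58.2969
  f9: (p1, p9, p10) → 35.2364
  f10: (p1, p9, p0) → 45.6938
  f11: (p1, p7, p0) → 65.0585
  f12: (p1, p7, p12) → 68.2441
  f13: (p3, p8, p2) → 46.8606
  f14: (p3, p5, p8) → 20.0501
  f15: (p3, p7, p2) → 68.4610
  f16: (p3, p5, p7) → 29.3605
Σ area = 925.306

Euler: V−E+F = 10−24+16 = 2.

facets=16 area=925.306


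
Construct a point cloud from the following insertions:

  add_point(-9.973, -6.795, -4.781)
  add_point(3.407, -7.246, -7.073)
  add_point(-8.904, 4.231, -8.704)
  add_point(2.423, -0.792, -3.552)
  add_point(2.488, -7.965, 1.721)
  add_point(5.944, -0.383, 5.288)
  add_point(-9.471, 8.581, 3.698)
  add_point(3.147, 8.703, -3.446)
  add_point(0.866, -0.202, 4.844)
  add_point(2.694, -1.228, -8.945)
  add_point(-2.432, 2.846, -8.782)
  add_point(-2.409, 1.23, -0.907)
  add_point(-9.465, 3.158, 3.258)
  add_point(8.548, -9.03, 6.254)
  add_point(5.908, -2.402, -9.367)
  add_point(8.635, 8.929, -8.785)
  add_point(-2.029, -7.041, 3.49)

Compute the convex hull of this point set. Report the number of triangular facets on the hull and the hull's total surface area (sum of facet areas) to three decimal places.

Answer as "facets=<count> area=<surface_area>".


facets=18 area=1140.366

11 of the 17 inputs are extreme points: [0, 1, 2, 5, 6, 7, 12, 13, 14, 15, 16].

Facet areas (half cross-product norm):
  f1: (p14, p13, p15) → 95.7849
  f2: (p1, p13, p0) → 95.7913
  f3: (p1, p14, p0) → 35.7720
  f4: (p1, p14, p13) → 40.4794
  f5: (p2, p6, p0) → 77.2948
  f6: (p2, p6, p15) → 119.3365
  f7: (p2, p14, p0) → 91.4391
  f8: (p2, p14, p15) → 93.1255
  f9: (p16, p13, p0) → 34.3383
  f10: (p5, p13, p15) → 64.2223
  f11: (p5, p6, p13) → 55.2964
  f12: (p12, p6, p13) → 50.1450
  f13: (p12, p16, p13) → 49.3994
  f14: (p12, p6, p0) → 19.6590
  f15: (p12, p16, p0) → 65.0710
  f16: (p7, p6, p15) → 14.1310
  f17: (p7, p5, p15) → 46.5498
  f18: (p7, p5, p6) → 92.5301
Σ area = 1140.366

Euler: V−E+F = 11−27+18 = 2.


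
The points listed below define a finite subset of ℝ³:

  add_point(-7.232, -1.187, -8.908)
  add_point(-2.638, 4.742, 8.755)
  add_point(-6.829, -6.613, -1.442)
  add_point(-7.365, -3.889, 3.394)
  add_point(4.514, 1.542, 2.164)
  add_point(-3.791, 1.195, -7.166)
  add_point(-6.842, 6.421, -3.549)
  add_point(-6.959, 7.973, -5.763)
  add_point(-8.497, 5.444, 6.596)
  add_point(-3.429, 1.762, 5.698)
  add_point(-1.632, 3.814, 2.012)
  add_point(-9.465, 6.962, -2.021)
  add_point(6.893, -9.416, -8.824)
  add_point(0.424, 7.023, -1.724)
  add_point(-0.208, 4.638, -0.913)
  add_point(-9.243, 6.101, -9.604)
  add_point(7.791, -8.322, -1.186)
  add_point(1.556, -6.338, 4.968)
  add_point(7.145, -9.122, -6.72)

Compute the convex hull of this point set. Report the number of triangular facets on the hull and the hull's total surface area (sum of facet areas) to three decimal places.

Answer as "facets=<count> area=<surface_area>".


Points on the hull: [0, 1, 2, 3, 4, 7, 8, 11, 12, 13, 15, 16, 17, 18] (14 of 19).

Facet areas (half cross-product norm):
  f1: (p8, p7, p11) → 12.9222
  f2: (p8, p13, p1) → 34.8984
  f3: (p8, p13, p7) → 49.7640
  f4: (p17, p2, p16) → 47.0184
  f5: (p4, p13, p1) → 38.8577
  f6: (p4, p17, p16) → 38.5606
  f7: (p4, p17, p1) → 44.8415
  f8: (p4, p12, p13) → 60.2505
  f9: (p3, p17, p2) → 26.0931
  f10: (p3, p2, p11) → 34.2412
  f11: (p3, p8, p11) → 43.2780
  f12: (p3, p8, p1) → 31.0449
  f13: (p3, p17, p1) → 50.4725
  f14: (p0, p12, p2) → 71.0802
  f15: (p18, p4, p16) → 28.2281
  f16: (p18, p4, p12) → 10.7872
  f17: (p18, p2, p16) → 41.1595
  f18: (p18, p12, p2) → 15.6587
  f19: (p15, p7, p11) → 10.6590
  f20: (p15, p2, p11) → 52.6892
  f21: (p15, p0, p2) → 26.6676
  f22: (p15, p0, p12) → 43.5417
  f23: (p15, p13, p7) → 13.6697
  f24: (p15, p12, p13) → 118.9745
Σ area = 945.359

Check V−E+F: 14 − 36 + 24 = 2.

facets=24 area=945.359


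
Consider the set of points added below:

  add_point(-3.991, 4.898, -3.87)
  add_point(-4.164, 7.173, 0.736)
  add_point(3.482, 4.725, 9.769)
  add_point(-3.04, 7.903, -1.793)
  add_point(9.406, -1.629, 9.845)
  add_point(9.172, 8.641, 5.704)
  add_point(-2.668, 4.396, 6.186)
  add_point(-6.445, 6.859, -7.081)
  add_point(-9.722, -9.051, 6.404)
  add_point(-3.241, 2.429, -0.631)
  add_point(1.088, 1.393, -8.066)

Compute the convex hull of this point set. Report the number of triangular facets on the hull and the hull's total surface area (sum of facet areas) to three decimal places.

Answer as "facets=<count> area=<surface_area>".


Points on the hull: [1, 2, 3, 4, 5, 6, 7, 8, 10] (9 of 11).

Triangle areas on the boundary:
  f1: (p10, p4, p8) → 182.6320
  f2: (p10, p5, p4) → 96.8006
  f3: (p7, p10, p8) → 95.7090
  f4: (p7, p10, p5) → 81.9683
  f5: (p2, p4, p8) → 84.0447
  f6: (p2, p5, p4) → 34.5525
  f7: (p6, p2, p8) → 48.7271
  f8: (p3, p7, p5) → 20.2797
  f9: (p1, p2, p5) → 48.4089
  f10: (p1, p6, p2) → 17.6030
  f11: (p1, p3, p5) → 20.3996
  f12: (p1, p3, p7) → 7.9973
  f13: (p1, p7, p8) → 72.3883
  f14: (p1, p6, p8) → 45.7225
Σ area = 857.234

Check V−E+F: 9 − 21 + 14 = 2.

facets=14 area=857.234


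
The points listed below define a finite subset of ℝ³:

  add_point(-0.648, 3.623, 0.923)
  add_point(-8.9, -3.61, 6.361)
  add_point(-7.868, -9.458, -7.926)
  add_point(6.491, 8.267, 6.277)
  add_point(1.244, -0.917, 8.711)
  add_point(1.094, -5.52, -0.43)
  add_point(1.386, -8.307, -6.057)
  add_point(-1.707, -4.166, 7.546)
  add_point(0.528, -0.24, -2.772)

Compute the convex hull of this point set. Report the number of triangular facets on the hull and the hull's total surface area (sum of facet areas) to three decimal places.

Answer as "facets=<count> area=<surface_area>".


Points on the hull: [0, 1, 2, 3, 4, 6, 7, 8] (8 of 9).

Area of each hull facet:
  f1: (p4, p3, p1) → 45.8486
  f2: (p0, p3, p1) → 52.8208
  f3: (p0, p2, p1) → 92.1620
  f4: (p7, p2, p1) → 56.4723
  f5: (p7, p4, p1) → 12.9384
  f6: (p8, p0, p3) → 23.3005
  f7: (p8, p0, p2) → 29.3604
  f8: (p6, p7, p2) → 69.1951
  f9: (p6, p7, p4) → 31.4633
  f10: (p6, p8, p2) → 41.4522
  f11: (p6, p4, p3) → 88.2543
  f12: (p6, p8, p3) → 38.2340
Σ area = 581.502

Euler characteristic 8−18+12 = 2 ✓

facets=12 area=581.502


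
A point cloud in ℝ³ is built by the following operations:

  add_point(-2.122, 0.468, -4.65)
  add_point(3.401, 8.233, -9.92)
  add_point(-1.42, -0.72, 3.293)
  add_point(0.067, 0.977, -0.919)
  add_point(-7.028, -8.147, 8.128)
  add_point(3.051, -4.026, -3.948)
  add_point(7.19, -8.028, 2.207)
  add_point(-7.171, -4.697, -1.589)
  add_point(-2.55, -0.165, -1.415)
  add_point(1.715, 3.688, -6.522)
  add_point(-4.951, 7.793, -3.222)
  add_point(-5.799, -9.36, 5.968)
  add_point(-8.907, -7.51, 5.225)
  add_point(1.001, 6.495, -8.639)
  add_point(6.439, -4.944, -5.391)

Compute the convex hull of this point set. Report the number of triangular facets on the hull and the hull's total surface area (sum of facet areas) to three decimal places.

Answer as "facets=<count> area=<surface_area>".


Hull vertices (10/15): indices [1, 2, 4, 6, 7, 10, 11, 12, 13, 14].

Area of each hull facet:
  f1: (p10, p4, p12) → 28.5082
  f2: (p14, p1, p6) → 44.1863
  f3: (p2, p4, p6) → 59.4912
  f4: (p2, p10, p4) → 45.8176
  f5: (p2, p1, p6) → 94.4586
  f6: (p2, p10, p1) → 59.8022
  f7: (p11, p14, p6) → 54.7569
  f8: (p11, p4, p12) → 4.5931
  f9: (p11, p4, p6) → 15.0582
  f10: (p7, p10, p12) → 41.4482
  f11: (p7, p11, p12) → 13.7685
  f12: (p7, p11, p14) → 63.3387
  f13: (p13, p14, p1) → 20.3778
  f14: (p13, p7, p14) → 86.5920
  f15: (p13, p10, p1) → 9.1211
  f16: (p13, p7, p10) → 52.0517
Σ area = 693.370

Check V−E+F: 10 − 24 + 16 = 2.

facets=16 area=693.370


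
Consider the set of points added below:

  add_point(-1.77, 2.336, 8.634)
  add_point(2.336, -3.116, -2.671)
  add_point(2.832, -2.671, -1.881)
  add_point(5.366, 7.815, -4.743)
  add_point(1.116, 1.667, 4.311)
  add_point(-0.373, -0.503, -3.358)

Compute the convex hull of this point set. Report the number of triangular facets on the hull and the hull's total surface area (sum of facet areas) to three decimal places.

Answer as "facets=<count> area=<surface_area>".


6 of the 6 inputs are extreme points: [0, 1, 2, 3, 4, 5].

Facet areas (half cross-product norm):
  f1: (p2, p1, p0) → 4.9849
  f2: (p2, p1, p3) → 5.4691
  f3: (p5, p3, p0) → 63.2513
  f4: (p5, p1, p0) → 23.6796
  f5: (p5, p1, p3) → 19.1837
  f6: (p4, p3, p0) → 19.6787
  f7: (p4, p2, p0) → 10.6304
  f8: (p4, p2, p3) → 41.6492
Σ area = 188.527

Check V−E+F: 6 − 12 + 8 = 2.

facets=8 area=188.527


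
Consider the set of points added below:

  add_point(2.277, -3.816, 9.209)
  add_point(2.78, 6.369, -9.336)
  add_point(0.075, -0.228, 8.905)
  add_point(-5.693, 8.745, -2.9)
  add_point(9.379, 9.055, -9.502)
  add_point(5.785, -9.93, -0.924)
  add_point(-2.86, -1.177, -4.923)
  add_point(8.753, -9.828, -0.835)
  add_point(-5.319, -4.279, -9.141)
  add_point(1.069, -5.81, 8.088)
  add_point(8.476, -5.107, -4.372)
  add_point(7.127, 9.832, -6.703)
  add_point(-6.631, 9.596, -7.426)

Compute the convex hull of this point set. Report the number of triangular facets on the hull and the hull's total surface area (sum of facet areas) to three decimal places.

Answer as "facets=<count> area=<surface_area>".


Extreme-point indices: [0, 1, 2, 3, 4, 5, 7, 8, 9, 10, 11, 12] — 12 of 13 on the boundary.

Triangle areas on the boundary:
  f1: (p7, p0, p4) → 138.5855
  f2: (p7, p8, p5) → 14.7473
  f3: (p1, p4, p12) → 24.0991
  f4: (p1, p8, p12) → 64.3977
  f5: (p1, p8, p4) → 24.2641
  f6: (p9, p8, p5) → 81.8897
  f7: (p9, p7, p5) → 14.9991
  f8: (p9, p7, p0) → 15.4896
  f9: (p9, p2, p0) → 5.0489
  f10: (p9, p2, p8) → 52.8105
  f11: (p3, p8, p12) → 32.8922
  f12: (p3, p2, p8) → 112.6701
  f13: (p11, p0, p4) → 32.5681
  f14: (p11, p2, p0) → 39.9628
  f15: (p11, p3, p2) → 106.2926
  f16: (p11, p4, p12) → 20.8380
  f17: (p11, p3, p12) → 31.3789
  f18: (p10, p8, p4) → 109.6609
  f19: (p10, p7, p4) → 13.7630
  f20: (p10, p7, p8) → 41.3787
Σ area = 977.737

Euler: V−E+F = 12−30+20 = 2.

facets=20 area=977.737


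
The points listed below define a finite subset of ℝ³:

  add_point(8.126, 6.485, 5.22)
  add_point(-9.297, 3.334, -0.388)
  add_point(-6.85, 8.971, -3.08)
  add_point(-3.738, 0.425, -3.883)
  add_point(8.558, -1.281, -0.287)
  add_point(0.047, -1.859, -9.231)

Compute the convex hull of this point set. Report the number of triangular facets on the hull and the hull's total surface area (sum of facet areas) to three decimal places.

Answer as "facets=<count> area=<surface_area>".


6 of the 6 inputs are extreme points: [0, 1, 2, 3, 4, 5].

Triangle areas on the boundary:
  f1: (p0, p4, p1) → 85.2078
  f2: (p2, p0, p1) → 58.0384
  f3: (p5, p2, p1) → 45.7186
  f4: (p5, p0, p4) → 53.3110
  f5: (p5, p2, p0) → 116.6296
  f6: (p3, p4, p1) → 35.0899
  f7: (p3, p5, p1) → 9.1173
  f8: (p3, p5, p4) → 42.0353
Σ area = 445.148

Check V−E+F: 6 − 12 + 8 = 2.

facets=8 area=445.148


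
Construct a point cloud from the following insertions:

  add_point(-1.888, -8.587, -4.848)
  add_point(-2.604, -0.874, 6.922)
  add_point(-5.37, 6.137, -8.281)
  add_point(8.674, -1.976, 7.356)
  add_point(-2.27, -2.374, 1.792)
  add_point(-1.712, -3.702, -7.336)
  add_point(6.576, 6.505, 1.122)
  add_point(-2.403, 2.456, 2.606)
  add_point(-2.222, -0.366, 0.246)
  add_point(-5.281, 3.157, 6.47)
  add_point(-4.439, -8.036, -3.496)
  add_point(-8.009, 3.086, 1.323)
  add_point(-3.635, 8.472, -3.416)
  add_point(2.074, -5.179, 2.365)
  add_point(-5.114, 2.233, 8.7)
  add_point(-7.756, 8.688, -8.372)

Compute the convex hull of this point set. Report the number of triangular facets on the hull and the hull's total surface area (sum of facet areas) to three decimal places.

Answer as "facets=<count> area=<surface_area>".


Points on the hull: [0, 1, 2, 3, 5, 6, 10, 11, 12, 13, 14, 15] (12 of 16).

Triangle areas on the boundary:
  f1: (p14, p15, p11) → 23.7633
  f2: (p5, p0, p3) → 47.7945
  f3: (p1, p14, p3) → 19.3621
  f4: (p6, p14, p3) → 72.4297
  f5: (p6, p5, p3) → 83.4919
  f6: (p13, p0, p3) → 15.0650
  f7: (p13, p1, p3) → 34.5864
  f8: (p10, p1, p14) → 21.2792
  f9: (p10, p14, p11) → 49.7395
  f10: (p10, p13, p0) → 13.0681
  f11: (p10, p13, p1) → 35.7894
  f12: (p10, p15, p11) → 70.3792
  f13: (p10, p5, p0) → 8.0412
  f14: (p10, p5, p15) → 39.1541
  f15: (p12, p14, p15) → 34.4868
  f16: (p12, p6, p15) → 16.8048
  f17: (p12, p6, p14) → 73.2619
  f18: (p2, p5, p15) → 7.1772
  f19: (p2, p6, p15) → 22.4483
  f20: (p2, p6, p5) → 76.3066
Σ area = 764.429

Euler: V−E+F = 12−30+20 = 2.

facets=20 area=764.429


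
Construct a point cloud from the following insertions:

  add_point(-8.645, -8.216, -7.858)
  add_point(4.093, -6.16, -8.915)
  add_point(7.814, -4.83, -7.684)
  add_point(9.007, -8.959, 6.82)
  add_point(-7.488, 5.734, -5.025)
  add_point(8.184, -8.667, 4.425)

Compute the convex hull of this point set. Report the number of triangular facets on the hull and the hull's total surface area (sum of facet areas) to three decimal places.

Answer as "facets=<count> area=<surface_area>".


Points on the hull: [0, 1, 2, 3, 4, 5] (6 of 6).

Facet areas (half cross-product norm):
  f1: (p4, p3, p0) → 161.9752
  f2: (p1, p4, p0) → 90.2094
  f3: (p2, p4, p3) → 141.5938
  f4: (p2, p1, p4) → 33.4457
  f5: (p5, p3, p0) → 15.3195
  f6: (p5, p1, p0) → 90.2834
  f7: (p5, p2, p3) → 5.5611
  f8: (p5, p2, p1) → 25.6968
Σ area = 564.085

Euler: V−E+F = 6−12+8 = 2.

facets=8 area=564.085


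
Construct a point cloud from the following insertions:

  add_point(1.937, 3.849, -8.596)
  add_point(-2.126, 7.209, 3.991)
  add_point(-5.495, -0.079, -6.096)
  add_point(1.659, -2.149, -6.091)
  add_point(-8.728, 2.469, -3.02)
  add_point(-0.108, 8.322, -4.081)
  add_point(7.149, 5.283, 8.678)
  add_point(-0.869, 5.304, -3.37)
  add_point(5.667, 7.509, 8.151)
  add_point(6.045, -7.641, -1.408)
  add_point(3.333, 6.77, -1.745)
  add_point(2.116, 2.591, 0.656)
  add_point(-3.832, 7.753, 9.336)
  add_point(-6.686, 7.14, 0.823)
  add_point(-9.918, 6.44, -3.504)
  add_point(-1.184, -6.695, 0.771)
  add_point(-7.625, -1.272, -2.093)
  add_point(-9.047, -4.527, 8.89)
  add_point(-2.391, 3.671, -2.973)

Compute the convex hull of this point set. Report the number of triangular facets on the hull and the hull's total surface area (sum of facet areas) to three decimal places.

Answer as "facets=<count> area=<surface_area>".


facets=26 area=941.545

Extreme-point indices: [0, 2, 3, 4, 5, 6, 8, 9, 10, 12, 13, 14, 15, 16, 17] — 15 of 19 on the boundary.

Facet areas (half cross-product norm):
  f1: (p0, p9, p6) → 110.7251
  f2: (p17, p9, p6) → 138.2907
  f3: (p5, p0, p14) → 32.6321
  f4: (p2, p0, p14) → 35.7110
  f5: (p12, p17, p14) → 91.3970
  f6: (p12, p17, p6) → 74.0634
  f7: (p10, p0, p6) → 22.1375
  f8: (p10, p5, p0) → 14.7192
  f9: (p3, p0, p9) → 16.8161
  f10: (p3, p2, p9) → 23.0600
  f11: (p3, p2, p0) → 23.6577
  f12: (p4, p17, p14) → 23.5862
  f13: (p4, p2, p14) → 8.7223
  f14: (p15, p17, p9) → 21.2348
  f15: (p15, p2, p9) → 38.1983
  f16: (p13, p5, p14) → 22.5682
  f17: (p13, p12, p14) → 7.7605
  f18: (p13, p12, p5) → 35.6036
  f19: (p8, p10, p6) → 13.4412
  f20: (p8, p10, p5) → 16.9400
  f21: (p8, p12, p6) → 11.0150
  f22: (p8, p12, p5) → 61.6301
  f23: (p16, p15, p17) → 47.2848
  f24: (p16, p15, p2) → 20.7433
  f25: (p16, p4, p17) → 20.6709
  f26: (p16, p4, p2) → 8.9357
Σ area = 941.545

Check V−E+F: 15 − 39 + 26 = 2.


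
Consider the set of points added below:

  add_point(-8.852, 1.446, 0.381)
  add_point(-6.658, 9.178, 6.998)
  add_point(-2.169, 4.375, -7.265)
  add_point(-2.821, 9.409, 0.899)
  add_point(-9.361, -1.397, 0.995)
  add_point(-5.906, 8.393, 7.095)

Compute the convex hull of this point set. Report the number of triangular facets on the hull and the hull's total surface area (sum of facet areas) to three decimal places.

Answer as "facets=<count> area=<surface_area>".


Extreme-point indices: [0, 1, 2, 3, 4, 5] — 6 of 6 on the boundary.

Per-facet area ½‖(b−a)×(c−a)‖:
  f1: (p5, p2, p4) → 72.9099
  f2: (p3, p5, p2) → 23.8141
  f3: (p0, p2, p4) → 13.2682
  f4: (p1, p3, p2) → 23.3927
  f5: (p1, p0, p2) → 54.6126
  f6: (p1, p3, p5) → 3.7896
  f7: (p1, p5, p4) → 6.1745
  f8: (p1, p0, p4) → 12.0684
Σ area = 210.030

Euler characteristic 6−12+8 = 2 ✓

facets=8 area=210.030


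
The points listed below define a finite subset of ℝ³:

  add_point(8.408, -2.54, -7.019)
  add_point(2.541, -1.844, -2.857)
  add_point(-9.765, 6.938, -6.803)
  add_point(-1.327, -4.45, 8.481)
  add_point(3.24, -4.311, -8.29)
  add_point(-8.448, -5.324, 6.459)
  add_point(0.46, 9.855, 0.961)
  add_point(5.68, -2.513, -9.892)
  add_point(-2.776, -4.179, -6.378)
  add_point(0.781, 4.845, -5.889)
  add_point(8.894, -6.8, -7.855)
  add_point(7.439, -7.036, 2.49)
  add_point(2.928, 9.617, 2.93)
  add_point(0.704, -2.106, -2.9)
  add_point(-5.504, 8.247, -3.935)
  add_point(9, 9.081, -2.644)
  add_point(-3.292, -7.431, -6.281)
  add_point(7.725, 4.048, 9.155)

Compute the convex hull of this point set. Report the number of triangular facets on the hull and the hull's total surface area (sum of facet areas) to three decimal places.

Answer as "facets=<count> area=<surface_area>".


facets=22 area=1164.562

13 of the 18 inputs are extreme points: [0, 2, 3, 5, 6, 7, 10, 11, 12, 14, 15, 16, 17].

Triangle areas on the boundary:
  f1: (p5, p16, p2) → 105.8548
  f2: (p7, p15, p2) → 122.7694
  f3: (p7, p16, p2) → 85.2366
  f4: (p12, p17, p15) → 39.7587
  f5: (p12, p5, p17) → 88.4755
  f6: (p3, p5, p17) → 28.3935
  f7: (p10, p17, p15) → 107.3300
  f8: (p10, p7, p16) → 31.0963
  f9: (p6, p12, p15) → 12.9114
  f10: (p6, p5, p2) → 112.1870
  f11: (p6, p12, p5) → 28.9450
  f12: (p0, p7, p15) → 23.6293
  f13: (p0, p10, p15) → 6.1892
  f14: (p0, p10, p7) → 8.6402
  f15: (p11, p3, p17) → 62.4880
  f16: (p11, p10, p17) → 59.0108
  f17: (p11, p10, p16) → 61.9712
  f18: (p11, p5, p16) → 92.0450
  f19: (p11, p3, p5) → 32.8882
  f20: (p14, p15, p2) → 19.6316
  f21: (p14, p6, p2) → 2.1365
  f22: (p14, p6, p15) → 32.9739
Σ area = 1164.562

Euler characteristic 13−33+22 = 2 ✓


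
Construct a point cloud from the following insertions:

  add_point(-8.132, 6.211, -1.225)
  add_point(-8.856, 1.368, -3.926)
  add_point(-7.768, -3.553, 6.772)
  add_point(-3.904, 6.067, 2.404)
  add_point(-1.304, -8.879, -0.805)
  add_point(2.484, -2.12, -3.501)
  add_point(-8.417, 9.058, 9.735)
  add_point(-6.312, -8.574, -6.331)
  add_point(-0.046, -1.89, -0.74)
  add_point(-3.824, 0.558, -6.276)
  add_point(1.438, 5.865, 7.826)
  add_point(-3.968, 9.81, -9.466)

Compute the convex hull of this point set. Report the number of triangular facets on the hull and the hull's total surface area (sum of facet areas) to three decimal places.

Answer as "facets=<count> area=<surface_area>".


Extreme-point indices: [0, 1, 2, 4, 5, 6, 7, 10, 11] — 9 of 12 on the boundary.

Area of each hull facet:
  f1: (p2, p6, p1) → 75.1040
  f2: (p7, p11, p1) → 51.4735
  f3: (p7, p11, p5) → 83.4816
  f4: (p7, p2, p1) → 60.9566
  f5: (p0, p11, p1) → 27.6948
  f6: (p0, p6, p1) → 23.1723
  f7: (p0, p6, p11) → 38.7206
  f8: (p10, p11, p5) → 101.5109
  f9: (p10, p6, p11) → 96.2658
  f10: (p10, p2, p6) → 63.1080
  f11: (p4, p7, p5) → 30.5994
  f12: (p4, p7, p2) → 41.9653
  f13: (p4, p10, p5) → 56.1705
  f14: (p4, p10, p2) → 74.6075
Σ area = 824.831

Check V−E+F: 9 − 21 + 14 = 2.

facets=14 area=824.831


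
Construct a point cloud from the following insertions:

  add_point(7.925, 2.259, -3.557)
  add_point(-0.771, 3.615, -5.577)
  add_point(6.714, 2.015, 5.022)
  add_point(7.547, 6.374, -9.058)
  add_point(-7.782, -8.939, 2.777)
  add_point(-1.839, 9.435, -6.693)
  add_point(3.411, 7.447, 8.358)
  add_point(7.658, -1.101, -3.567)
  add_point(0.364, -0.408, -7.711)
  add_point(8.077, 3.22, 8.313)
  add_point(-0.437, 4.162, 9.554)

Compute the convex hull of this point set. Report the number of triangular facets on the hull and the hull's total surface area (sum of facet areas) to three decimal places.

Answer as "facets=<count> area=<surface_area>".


9 of the 11 inputs are extreme points: [0, 3, 4, 5, 6, 7, 8, 9, 10].

Facet areas (half cross-product norm):
  f1: (p10, p9, p4) → 68.1811
  f2: (p10, p5, p4) → 138.8515
  f3: (p7, p9, p4) → 115.3022
  f4: (p6, p10, p9) → 16.2362
  f5: (p6, p10, p5) → 41.7012
  f6: (p6, p3, p9) → 55.0943
  f7: (p6, p3, p5) → 80.9377
  f8: (p8, p7, p4) → 66.2412
  f9: (p8, p7, p3) → 36.2977
  f10: (p8, p5, p4) → 75.0684
  f11: (p8, p3, p5) → 44.0458
  f12: (p0, p3, p9) → 27.1317
  f13: (p0, p7, p9) → 20.0000
  f14: (p0, p7, p3) → 9.3664
Σ area = 794.455

Euler characteristic 9−21+14 = 2 ✓

facets=14 area=794.455
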